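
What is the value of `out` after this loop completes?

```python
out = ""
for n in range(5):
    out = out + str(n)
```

Let's trace through this code step by step.

Initialize: out = ''
Entering loop: for n in range(5):
After iteration 1: n = 0, out = '0'
After iteration 2: n = 1, out = '01'
After iteration 3: n = 2, out = '012'
After iteration 4: n = 3, out = '0123'
After iteration 5: n = 4, out = '01234'
Loop ends.

Final answer: '01234'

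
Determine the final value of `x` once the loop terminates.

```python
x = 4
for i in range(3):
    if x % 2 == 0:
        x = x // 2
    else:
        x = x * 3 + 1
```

Let's trace through this code step by step.

Initialize: x = 4
Entering loop: for i in range(3):
After iteration 1: i = 0, x = 2
After iteration 2: i = 1, x = 1
After iteration 3: i = 2, x = 4
Loop ends.

Final answer: 4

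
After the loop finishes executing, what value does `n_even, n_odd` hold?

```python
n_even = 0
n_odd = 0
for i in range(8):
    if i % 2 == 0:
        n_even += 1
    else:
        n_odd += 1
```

Let's trace through this code step by step.

Initialize: n_even = 0
Initialize: n_odd = 0
Entering loop: for i in range(8):
After iteration 1: i = 0, n_even = 1, n_odd = 0
After iteration 2: i = 1, n_even = 1, n_odd = 1
After iteration 3: i = 2, n_even = 2, n_odd = 1
After iteration 4: i = 3, n_even = 2, n_odd = 2
After iteration 5: i = 4, n_even = 3, n_odd = 2
After iteration 6: i = 5, n_even = 3, n_odd = 3
After iteration 7: i = 6, n_even = 4, n_odd = 3
After iteration 8: i = 7, n_even = 4, n_odd = 4
Loop ends.

Final answer: 4, 4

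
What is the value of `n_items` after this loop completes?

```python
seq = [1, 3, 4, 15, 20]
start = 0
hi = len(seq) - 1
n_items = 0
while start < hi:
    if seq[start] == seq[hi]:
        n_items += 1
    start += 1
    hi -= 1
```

Let's trace through this code step by step.

Initialize: seq = [1, 3, 4, 15, 20]
Initialize: start = 0
Initialize: hi = 4
Initialize: n_items = 0
Entering loop: while start < hi:
After iteration 1: start = 1, hi = 3, n_items = 0
After iteration 2: start = 2, hi = 2, n_items = 0
Loop ends.

Final answer: 0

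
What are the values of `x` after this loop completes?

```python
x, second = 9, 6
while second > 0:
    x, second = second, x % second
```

Let's trace through this code step by step.

Initialize: x = 9
Initialize: second = 6
Entering loop: while second > 0:
After iteration 1: x = 6, second = 3
After iteration 2: x = 3, second = 0
Loop ends.

Final answer: 3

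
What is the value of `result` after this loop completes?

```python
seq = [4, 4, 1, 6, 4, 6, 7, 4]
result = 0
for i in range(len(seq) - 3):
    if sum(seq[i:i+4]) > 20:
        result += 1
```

Let's trace through this code step by step.

Initialize: seq = [4, 4, 1, 6, 4, 6, 7, 4]
Initialize: result = 0
Entering loop: for i in range(len(seq) - 3):
After iteration 1: i = 0, result = 0
After iteration 2: i = 1, result = 0
After iteration 3: i = 2, result = 0
After iteration 4: i = 3, result = 1
After iteration 5: i = 4, result = 2
Loop ends.

Final answer: 2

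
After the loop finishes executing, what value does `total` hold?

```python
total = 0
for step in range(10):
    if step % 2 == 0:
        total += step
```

Let's trace through this code step by step.

Initialize: total = 0
Entering loop: for step in range(10):
After iteration 1: step = 0, total = 0
After iteration 2: step = 1, total = 0
After iteration 3: step = 2, total = 2
After iteration 4: step = 3, total = 2
After iteration 5: step = 4, total = 6
After iteration 6: step = 5, total = 6
After iteration 7: step = 6, total = 12
After iteration 8: step = 7, total = 12
After iteration 9: step = 8, total = 20
After iteration 10: step = 9, total = 20
Loop ends.

Final answer: 20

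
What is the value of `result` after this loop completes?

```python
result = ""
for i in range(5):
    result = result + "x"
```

Let's trace through this code step by step.

Initialize: result = ''
Entering loop: for i in range(5):
After iteration 1: i = 0, result = 'x'
After iteration 2: i = 1, result = 'xx'
After iteration 3: i = 2, result = 'xxx'
After iteration 4: i = 3, result = 'xxxx'
After iteration 5: i = 4, result = 'xxxxx'
Loop ends.

Final answer: 'xxxxx'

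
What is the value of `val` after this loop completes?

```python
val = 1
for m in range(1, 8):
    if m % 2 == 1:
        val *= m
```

Let's trace through this code step by step.

Initialize: val = 1
Entering loop: for m in range(1, 8):
After iteration 1: m = 1, val = 1
After iteration 2: m = 2, val = 1
After iteration 3: m = 3, val = 3
After iteration 4: m = 4, val = 3
After iteration 5: m = 5, val = 15
After iteration 6: m = 6, val = 15
After iteration 7: m = 7, val = 105
Loop ends.

Final answer: 105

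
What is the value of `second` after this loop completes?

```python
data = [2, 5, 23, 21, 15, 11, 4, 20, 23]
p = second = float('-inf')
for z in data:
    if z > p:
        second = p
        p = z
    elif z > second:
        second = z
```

Let's trace through this code step by step.

Initialize: data = [2, 5, 23, 21, 15, 11, 4, 20, 23]
Initialize: p = -inf
Initialize: second = -inf
Entering loop: for z in data:
After iteration 1: z = 2, p = 2, second = -inf
After iteration 2: z = 5, p = 5, second = 2
After iteration 3: z = 23, p = 23, second = 5
After iteration 4: z = 21, p = 23, second = 21
After iteration 5: z = 15, p = 23, second = 21
After iteration 6: z = 11, p = 23, second = 21
After iteration 7: z = 4, p = 23, second = 21
After iteration 8: z = 20, p = 23, second = 21
After iteration 9: z = 23, p = 23, second = 23
Loop ends.

Final answer: 23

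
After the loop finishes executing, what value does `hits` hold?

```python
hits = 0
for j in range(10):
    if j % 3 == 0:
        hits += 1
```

Let's trace through this code step by step.

Initialize: hits = 0
Entering loop: for j in range(10):
After iteration 1: j = 0, hits = 1
After iteration 2: j = 1, hits = 1
After iteration 3: j = 2, hits = 1
After iteration 4: j = 3, hits = 2
After iteration 5: j = 4, hits = 2
After iteration 6: j = 5, hits = 2
After iteration 7: j = 6, hits = 3
After iteration 8: j = 7, hits = 3
After iteration 9: j = 8, hits = 3
After iteration 10: j = 9, hits = 4
Loop ends.

Final answer: 4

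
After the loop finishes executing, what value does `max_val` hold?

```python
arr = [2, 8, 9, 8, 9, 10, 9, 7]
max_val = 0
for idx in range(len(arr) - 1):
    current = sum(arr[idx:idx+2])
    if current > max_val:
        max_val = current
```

Let's trace through this code step by step.

Initialize: arr = [2, 8, 9, 8, 9, 10, 9, 7]
Initialize: max_val = 0
Entering loop: for idx in range(len(arr) - 1):
After iteration 1: idx = 0, max_val = 10, current = 10
After iteration 2: idx = 1, max_val = 17, current = 17
After iteration 3: idx = 2, max_val = 17, current = 17
After iteration 4: idx = 3, max_val = 17, current = 17
After iteration 5: idx = 4, max_val = 19, current = 19
After iteration 6: idx = 5, max_val = 19, current = 19
After iteration 7: idx = 6, max_val = 19, current = 16
Loop ends.

Final answer: 19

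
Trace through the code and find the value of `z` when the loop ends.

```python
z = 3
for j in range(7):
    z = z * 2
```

Let's trace through this code step by step.

Initialize: z = 3
Entering loop: for j in range(7):
After iteration 1: j = 0, z = 6
After iteration 2: j = 1, z = 12
After iteration 3: j = 2, z = 24
After iteration 4: j = 3, z = 48
After iteration 5: j = 4, z = 96
After iteration 6: j = 5, z = 192
After iteration 7: j = 6, z = 384
Loop ends.

Final answer: 384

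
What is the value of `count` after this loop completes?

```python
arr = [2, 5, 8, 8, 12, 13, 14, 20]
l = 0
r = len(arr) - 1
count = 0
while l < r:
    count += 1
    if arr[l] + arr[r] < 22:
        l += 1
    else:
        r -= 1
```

Let's trace through this code step by step.

Initialize: arr = [2, 5, 8, 8, 12, 13, 14, 20]
Initialize: l = 0
Initialize: r = 7
Initialize: count = 0
Entering loop: while l < r:
After iteration 1: l = 0, r = 6, count = 1
After iteration 2: l = 1, r = 6, count = 2
After iteration 3: l = 2, r = 6, count = 3
After iteration 4: l = 2, r = 5, count = 4
After iteration 5: l = 3, r = 5, count = 5
After iteration 6: l = 4, r = 5, count = 6
After iteration 7: l = 4, r = 4, count = 7
Loop ends.

Final answer: 7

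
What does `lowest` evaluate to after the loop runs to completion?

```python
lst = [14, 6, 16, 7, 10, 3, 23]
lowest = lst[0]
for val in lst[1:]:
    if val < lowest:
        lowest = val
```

Let's trace through this code step by step.

Initialize: lst = [14, 6, 16, 7, 10, 3, 23]
Initialize: lowest = 14
Entering loop: for val in lst[1:]:
After iteration 1: val = 6, lowest = 6
After iteration 2: val = 16, lowest = 6
After iteration 3: val = 7, lowest = 6
After iteration 4: val = 10, lowest = 6
After iteration 5: val = 3, lowest = 3
After iteration 6: val = 23, lowest = 3
Loop ends.

Final answer: 3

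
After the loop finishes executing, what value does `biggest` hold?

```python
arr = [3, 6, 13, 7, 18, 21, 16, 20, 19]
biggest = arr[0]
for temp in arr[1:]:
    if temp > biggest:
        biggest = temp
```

Let's trace through this code step by step.

Initialize: arr = [3, 6, 13, 7, 18, 21, 16, 20, 19]
Initialize: biggest = 3
Entering loop: for temp in arr[1:]:
After iteration 1: temp = 6, biggest = 6
After iteration 2: temp = 13, biggest = 13
After iteration 3: temp = 7, biggest = 13
After iteration 4: temp = 18, biggest = 18
After iteration 5: temp = 21, biggest = 21
After iteration 6: temp = 16, biggest = 21
After iteration 7: temp = 20, biggest = 21
After iteration 8: temp = 19, biggest = 21
Loop ends.

Final answer: 21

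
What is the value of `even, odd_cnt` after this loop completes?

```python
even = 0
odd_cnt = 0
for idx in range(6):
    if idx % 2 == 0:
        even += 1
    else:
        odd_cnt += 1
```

Let's trace through this code step by step.

Initialize: even = 0
Initialize: odd_cnt = 0
Entering loop: for idx in range(6):
After iteration 1: idx = 0, even = 1, odd_cnt = 0
After iteration 2: idx = 1, even = 1, odd_cnt = 1
After iteration 3: idx = 2, even = 2, odd_cnt = 1
After iteration 4: idx = 3, even = 2, odd_cnt = 2
After iteration 5: idx = 4, even = 3, odd_cnt = 2
After iteration 6: idx = 5, even = 3, odd_cnt = 3
Loop ends.

Final answer: 3, 3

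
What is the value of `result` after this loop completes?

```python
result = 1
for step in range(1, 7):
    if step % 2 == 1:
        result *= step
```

Let's trace through this code step by step.

Initialize: result = 1
Entering loop: for step in range(1, 7):
After iteration 1: step = 1, result = 1
After iteration 2: step = 2, result = 1
After iteration 3: step = 3, result = 3
After iteration 4: step = 4, result = 3
After iteration 5: step = 5, result = 15
After iteration 6: step = 6, result = 15
Loop ends.

Final answer: 15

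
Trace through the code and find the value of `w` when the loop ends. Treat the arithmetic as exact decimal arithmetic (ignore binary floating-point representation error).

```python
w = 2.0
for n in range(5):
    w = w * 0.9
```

Let's trace through this code step by step.

Initialize: w = 2.0
Entering loop: for n in range(5):
After iteration 1: n = 0, w = 1.8
After iteration 2: n = 1, w = 1.62
After iteration 3: n = 2, w = 1.458
After iteration 4: n = 3, w = 1.3122
After iteration 5: n = 4, w = 1.18098
Loop ends.

Final answer: 1.18098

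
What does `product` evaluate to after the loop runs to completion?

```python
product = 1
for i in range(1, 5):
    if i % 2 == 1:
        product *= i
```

Let's trace through this code step by step.

Initialize: product = 1
Entering loop: for i in range(1, 5):
After iteration 1: i = 1, product = 1
After iteration 2: i = 2, product = 1
After iteration 3: i = 3, product = 3
After iteration 4: i = 4, product = 3
Loop ends.

Final answer: 3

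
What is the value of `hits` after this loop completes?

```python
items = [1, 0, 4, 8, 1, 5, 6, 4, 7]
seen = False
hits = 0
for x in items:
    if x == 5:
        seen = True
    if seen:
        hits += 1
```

Let's trace through this code step by step.

Initialize: items = [1, 0, 4, 8, 1, 5, 6, 4, 7]
Initialize: seen = False
Initialize: hits = 0
Entering loop: for x in items:
After iteration 1: x = 1, seen = False, hits = 0
After iteration 2: x = 0, seen = False, hits = 0
After iteration 3: x = 4, seen = False, hits = 0
After iteration 4: x = 8, seen = False, hits = 0
After iteration 5: x = 1, seen = False, hits = 0
After iteration 6: x = 5, seen = True, hits = 1
After iteration 7: x = 6, seen = True, hits = 2
After iteration 8: x = 4, seen = True, hits = 3
After iteration 9: x = 7, seen = True, hits = 4
Loop ends.

Final answer: 4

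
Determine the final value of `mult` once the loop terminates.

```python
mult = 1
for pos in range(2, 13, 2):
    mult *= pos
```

Let's trace through this code step by step.

Initialize: mult = 1
Entering loop: for pos in range(2, 13, 2):
After iteration 1: pos = 2, mult = 2
After iteration 2: pos = 4, mult = 8
After iteration 3: pos = 6, mult = 48
After iteration 4: pos = 8, mult = 384
After iteration 5: pos = 10, mult = 3840
After iteration 6: pos = 12, mult = 46080
Loop ends.

Final answer: 46080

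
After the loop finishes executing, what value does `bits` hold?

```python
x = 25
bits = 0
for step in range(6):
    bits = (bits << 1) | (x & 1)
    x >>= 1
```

Let's trace through this code step by step.

Initialize: x = 25
Initialize: bits = 0
Entering loop: for step in range(6):
After iteration 1: step = 0, x = 12, bits = 1
After iteration 2: step = 1, x = 6, bits = 2
After iteration 3: step = 2, x = 3, bits = 4
After iteration 4: step = 3, x = 1, bits = 9
After iteration 5: step = 4, x = 0, bits = 19
After iteration 6: step = 5, x = 0, bits = 38
Loop ends.

Final answer: 38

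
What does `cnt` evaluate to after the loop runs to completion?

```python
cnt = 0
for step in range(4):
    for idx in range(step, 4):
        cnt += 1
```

Let's trace through this code step by step.

Initialize: cnt = 0
Entering loop: for step in range(4):
After iteration 1: step = 0, cnt = 4
After iteration 2: step = 1, cnt = 7
After iteration 3: step = 2, cnt = 9
After iteration 4: step = 3, cnt = 10
Loop ends.

Final answer: 10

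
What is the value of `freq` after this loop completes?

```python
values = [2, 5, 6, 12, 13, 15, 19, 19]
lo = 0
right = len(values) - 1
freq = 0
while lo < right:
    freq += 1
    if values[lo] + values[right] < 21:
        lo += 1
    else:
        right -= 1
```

Let's trace through this code step by step.

Initialize: values = [2, 5, 6, 12, 13, 15, 19, 19]
Initialize: lo = 0
Initialize: right = 7
Initialize: freq = 0
Entering loop: while lo < right:
After iteration 1: lo = 0, right = 6, freq = 1
After iteration 2: lo = 0, right = 5, freq = 2
After iteration 3: lo = 1, right = 5, freq = 3
After iteration 4: lo = 2, right = 5, freq = 4
After iteration 5: lo = 2, right = 4, freq = 5
After iteration 6: lo = 3, right = 4, freq = 6
After iteration 7: lo = 3, right = 3, freq = 7
Loop ends.

Final answer: 7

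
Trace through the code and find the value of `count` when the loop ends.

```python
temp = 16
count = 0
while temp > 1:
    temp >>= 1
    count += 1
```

Let's trace through this code step by step.

Initialize: temp = 16
Initialize: count = 0
Entering loop: while temp > 1:
After iteration 1: temp = 8, count = 1
After iteration 2: temp = 4, count = 2
After iteration 3: temp = 2, count = 3
After iteration 4: temp = 1, count = 4
Loop ends.

Final answer: 4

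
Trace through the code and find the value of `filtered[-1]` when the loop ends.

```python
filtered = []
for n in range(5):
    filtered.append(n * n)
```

Let's trace through this code step by step.

Initialize: filtered = []
Entering loop: for n in range(5):
After iteration 1: n = 0, filtered = [0]
After iteration 2: n = 1, filtered = [0, 1]
After iteration 3: n = 2, filtered = [0, 1, 4]
After iteration 4: n = 3, filtered = [0, 1, 4, 9]
After iteration 5: n = 4, filtered = [0, 1, 4, 9, 16]
Loop ends.
filtered[-1] = 16

Final answer: 16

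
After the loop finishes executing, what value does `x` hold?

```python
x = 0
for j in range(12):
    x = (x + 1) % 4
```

Let's trace through this code step by step.

Initialize: x = 0
Entering loop: for j in range(12):
After iteration 1: j = 0, x = 1
After iteration 2: j = 1, x = 2
After iteration 3: j = 2, x = 3
After iteration 4: j = 3, x = 0
After iteration 5: j = 4, x = 1
After iteration 6: j = 5, x = 2
After iteration 7: j = 6, x = 3
After iteration 8: j = 7, x = 0
After iteration 9: j = 8, x = 1
After iteration 10: j = 9, x = 2
After iteration 11: j = 10, x = 3
After iteration 12: j = 11, x = 0
Loop ends.

Final answer: 0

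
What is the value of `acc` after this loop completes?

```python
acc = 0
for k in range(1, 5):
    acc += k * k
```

Let's trace through this code step by step.

Initialize: acc = 0
Entering loop: for k in range(1, 5):
After iteration 1: k = 1, acc = 1
After iteration 2: k = 2, acc = 5
After iteration 3: k = 3, acc = 14
After iteration 4: k = 4, acc = 30
Loop ends.

Final answer: 30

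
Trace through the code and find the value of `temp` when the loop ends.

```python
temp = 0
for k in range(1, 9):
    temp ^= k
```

Let's trace through this code step by step.

Initialize: temp = 0
Entering loop: for k in range(1, 9):
After iteration 1: k = 1, temp = 1
After iteration 2: k = 2, temp = 3
After iteration 3: k = 3, temp = 0
After iteration 4: k = 4, temp = 4
After iteration 5: k = 5, temp = 1
After iteration 6: k = 6, temp = 7
After iteration 7: k = 7, temp = 0
After iteration 8: k = 8, temp = 8
Loop ends.

Final answer: 8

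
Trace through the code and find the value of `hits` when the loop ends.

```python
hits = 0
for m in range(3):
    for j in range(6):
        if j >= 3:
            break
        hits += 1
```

Let's trace through this code step by step.

Initialize: hits = 0
Entering loop: for m in range(3):
After iteration 1: m = 0, hits = 3
After iteration 2: m = 1, hits = 6
After iteration 3: m = 2, hits = 9
Loop ends.

Final answer: 9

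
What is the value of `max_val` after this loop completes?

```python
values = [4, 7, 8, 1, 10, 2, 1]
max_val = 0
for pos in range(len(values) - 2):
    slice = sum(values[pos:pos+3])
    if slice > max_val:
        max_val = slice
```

Let's trace through this code step by step.

Initialize: values = [4, 7, 8, 1, 10, 2, 1]
Initialize: max_val = 0
Entering loop: for pos in range(len(values) - 2):
After iteration 1: pos = 0, max_val = 19, slice = 19
After iteration 2: pos = 1, max_val = 19, slice = 16
After iteration 3: pos = 2, max_val = 19, slice = 19
After iteration 4: pos = 3, max_val = 19, slice = 13
After iteration 5: pos = 4, max_val = 19, slice = 13
Loop ends.

Final answer: 19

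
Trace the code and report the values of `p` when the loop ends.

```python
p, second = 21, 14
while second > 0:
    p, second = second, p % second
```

Let's trace through this code step by step.

Initialize: p = 21
Initialize: second = 14
Entering loop: while second > 0:
After iteration 1: p = 14, second = 7
After iteration 2: p = 7, second = 0
Loop ends.

Final answer: 7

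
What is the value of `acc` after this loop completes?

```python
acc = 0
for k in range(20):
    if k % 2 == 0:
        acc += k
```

Let's trace through this code step by step.

Initialize: acc = 0
Entering loop: for k in range(20):
After iteration 1: k = 0, acc = 0
After iteration 2: k = 1, acc = 0
After iteration 3: k = 2, acc = 2
After iteration 4: k = 3, acc = 2
After iteration 5: k = 4, acc = 6
After iteration 6: k = 5, acc = 6
After iteration 7: k = 6, acc = 12
After iteration 8: k = 7, acc = 12
After iteration 9: k = 8, acc = 20
After iteration 10: k = 9, acc = 20
After iteration 11: k = 10, acc = 30
After iteration 12: k = 11, acc = 30
After iteration 13: k = 12, acc = 42
After iteration 14: k = 13, acc = 42
After iteration 15: k = 14, acc = 56
After iteration 16: k = 15, acc = 56
After iteration 17: k = 16, acc = 72
After iteration 18: k = 17, acc = 72
After iteration 19: k = 18, acc = 90
After iteration 20: k = 19, acc = 90
Loop ends.

Final answer: 90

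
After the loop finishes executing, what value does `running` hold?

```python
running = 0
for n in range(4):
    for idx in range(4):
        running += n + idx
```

Let's trace through this code step by step.

Initialize: running = 0
Entering loop: for n in range(4):
After iteration 1: n = 0, running = 6
After iteration 2: n = 1, running = 16
After iteration 3: n = 2, running = 30
After iteration 4: n = 3, running = 48
Loop ends.

Final answer: 48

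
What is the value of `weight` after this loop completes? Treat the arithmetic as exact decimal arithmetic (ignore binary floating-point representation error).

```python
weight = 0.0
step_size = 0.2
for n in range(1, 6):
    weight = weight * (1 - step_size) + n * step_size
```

Let's trace through this code step by step.

Initialize: weight = 0.0
Initialize: step_size = 0.2
Entering loop: for n in range(1, 6):
After iteration 1: n = 1, weight = 0.2
After iteration 2: n = 2, weight = 0.56
After iteration 3: n = 3, weight = 1.048
After iteration 4: n = 4, weight = 1.6384
After iteration 5: n = 5, weight = 2.31072
Loop ends.

Final answer: 2.31072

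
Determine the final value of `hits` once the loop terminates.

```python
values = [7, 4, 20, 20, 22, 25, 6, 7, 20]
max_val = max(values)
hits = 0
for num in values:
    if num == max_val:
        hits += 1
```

Let's trace through this code step by step.

Initialize: values = [7, 4, 20, 20, 22, 25, 6, 7, 20]
Initialize: max_val = 25
Initialize: hits = 0
Entering loop: for num in values:
After iteration 1: num = 7, hits = 0
After iteration 2: num = 4, hits = 0
After iteration 3: num = 20, hits = 0
After iteration 4: num = 20, hits = 0
After iteration 5: num = 22, hits = 0
After iteration 6: num = 25, hits = 1
After iteration 7: num = 6, hits = 1
After iteration 8: num = 7, hits = 1
After iteration 9: num = 20, hits = 1
Loop ends.

Final answer: 1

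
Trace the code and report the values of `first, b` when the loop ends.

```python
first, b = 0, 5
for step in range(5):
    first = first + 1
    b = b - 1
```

Let's trace through this code step by step.

Initialize: first = 0
Initialize: b = 5
Entering loop: for step in range(5):
After iteration 1: step = 0, first = 1, b = 4
After iteration 2: step = 1, first = 2, b = 3
After iteration 3: step = 2, first = 3, b = 2
After iteration 4: step = 3, first = 4, b = 1
After iteration 5: step = 4, first = 5, b = 0
Loop ends.

Final answer: 5, 0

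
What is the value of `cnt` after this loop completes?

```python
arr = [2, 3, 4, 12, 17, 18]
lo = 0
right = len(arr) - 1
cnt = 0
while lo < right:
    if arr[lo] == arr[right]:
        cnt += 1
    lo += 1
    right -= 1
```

Let's trace through this code step by step.

Initialize: arr = [2, 3, 4, 12, 17, 18]
Initialize: lo = 0
Initialize: right = 5
Initialize: cnt = 0
Entering loop: while lo < right:
After iteration 1: lo = 1, right = 4, cnt = 0
After iteration 2: lo = 2, right = 3, cnt = 0
After iteration 3: lo = 3, right = 2, cnt = 0
Loop ends.

Final answer: 0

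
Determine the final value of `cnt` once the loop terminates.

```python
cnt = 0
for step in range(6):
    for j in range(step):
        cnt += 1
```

Let's trace through this code step by step.

Initialize: cnt = 0
Entering loop: for step in range(6):
After iteration 1: step = 0, cnt = 0
After iteration 2: step = 1, cnt = 1, j = 0
After iteration 3: step = 2, cnt = 3, j = 1
After iteration 4: step = 3, cnt = 6, j = 2
After iteration 5: step = 4, cnt = 10, j = 3
After iteration 6: step = 5, cnt = 15, j = 4
Loop ends.

Final answer: 15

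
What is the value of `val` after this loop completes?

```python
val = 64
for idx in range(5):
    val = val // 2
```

Let's trace through this code step by step.

Initialize: val = 64
Entering loop: for idx in range(5):
After iteration 1: idx = 0, val = 32
After iteration 2: idx = 1, val = 16
After iteration 3: idx = 2, val = 8
After iteration 4: idx = 3, val = 4
After iteration 5: idx = 4, val = 2
Loop ends.

Final answer: 2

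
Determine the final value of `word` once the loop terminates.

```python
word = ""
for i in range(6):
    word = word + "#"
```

Let's trace through this code step by step.

Initialize: word = ''
Entering loop: for i in range(6):
After iteration 1: i = 0, word = '#'
After iteration 2: i = 1, word = '##'
After iteration 3: i = 2, word = '###'
After iteration 4: i = 3, word = '####'
After iteration 5: i = 4, word = '#####'
After iteration 6: i = 5, word = '######'
Loop ends.

Final answer: '######'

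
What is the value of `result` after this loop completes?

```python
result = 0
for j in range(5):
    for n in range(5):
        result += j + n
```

Let's trace through this code step by step.

Initialize: result = 0
Entering loop: for j in range(5):
After iteration 1: j = 0, result = 10
After iteration 2: j = 1, result = 25
After iteration 3: j = 2, result = 45
After iteration 4: j = 3, result = 70
After iteration 5: j = 4, result = 100
Loop ends.

Final answer: 100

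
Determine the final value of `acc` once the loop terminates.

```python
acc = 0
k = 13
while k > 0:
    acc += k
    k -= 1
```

Let's trace through this code step by step.

Initialize: acc = 0
Initialize: k = 13
Entering loop: while k > 0:
After iteration 1: acc = 13, k = 12
After iteration 2: acc = 25, k = 11
After iteration 3: acc = 36, k = 10
After iteration 4: acc = 46, k = 9
After iteration 5: acc = 55, k = 8
After iteration 6: acc = 63, k = 7
After iteration 7: acc = 70, k = 6
After iteration 8: acc = 76, k = 5
After iteration 9: acc = 81, k = 4
After iteration 10: acc = 85, k = 3
After iteration 11: acc = 88, k = 2
After iteration 12: acc = 90, k = 1
After iteration 13: acc = 91, k = 0
Loop ends.

Final answer: 91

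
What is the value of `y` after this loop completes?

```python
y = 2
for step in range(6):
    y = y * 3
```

Let's trace through this code step by step.

Initialize: y = 2
Entering loop: for step in range(6):
After iteration 1: step = 0, y = 6
After iteration 2: step = 1, y = 18
After iteration 3: step = 2, y = 54
After iteration 4: step = 3, y = 162
After iteration 5: step = 4, y = 486
After iteration 6: step = 5, y = 1458
Loop ends.

Final answer: 1458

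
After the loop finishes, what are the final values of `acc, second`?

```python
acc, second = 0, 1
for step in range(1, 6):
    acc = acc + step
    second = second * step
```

Let's trace through this code step by step.

Initialize: acc = 0
Initialize: second = 1
Entering loop: for step in range(1, 6):
After iteration 1: step = 1, acc = 1, second = 1
After iteration 2: step = 2, acc = 3, second = 2
After iteration 3: step = 3, acc = 6, second = 6
After iteration 4: step = 4, acc = 10, second = 24
After iteration 5: step = 5, acc = 15, second = 120
Loop ends.

Final answer: 15, 120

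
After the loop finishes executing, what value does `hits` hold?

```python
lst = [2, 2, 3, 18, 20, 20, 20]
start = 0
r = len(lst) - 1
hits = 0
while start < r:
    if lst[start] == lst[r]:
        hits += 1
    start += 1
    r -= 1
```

Let's trace through this code step by step.

Initialize: lst = [2, 2, 3, 18, 20, 20, 20]
Initialize: start = 0
Initialize: r = 6
Initialize: hits = 0
Entering loop: while start < r:
After iteration 1: start = 1, r = 5, hits = 0
After iteration 2: start = 2, r = 4, hits = 0
After iteration 3: start = 3, r = 3, hits = 0
Loop ends.

Final answer: 0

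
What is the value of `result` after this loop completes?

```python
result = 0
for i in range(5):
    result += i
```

Let's trace through this code step by step.

Initialize: result = 0
Entering loop: for i in range(5):
After iteration 1: i = 0, result = 0
After iteration 2: i = 1, result = 1
After iteration 3: i = 2, result = 3
After iteration 4: i = 3, result = 6
After iteration 5: i = 4, result = 10
Loop ends.

Final answer: 10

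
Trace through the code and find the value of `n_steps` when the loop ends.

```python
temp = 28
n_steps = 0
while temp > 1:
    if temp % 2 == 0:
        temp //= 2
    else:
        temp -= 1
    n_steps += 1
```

Let's trace through this code step by step.

Initialize: temp = 28
Initialize: n_steps = 0
Entering loop: while temp > 1:
After iteration 1: temp = 14, n_steps = 1
After iteration 2: temp = 7, n_steps = 2
After iteration 3: temp = 6, n_steps = 3
After iteration 4: temp = 3, n_steps = 4
After iteration 5: temp = 2, n_steps = 5
After iteration 6: temp = 1, n_steps = 6
Loop ends.

Final answer: 6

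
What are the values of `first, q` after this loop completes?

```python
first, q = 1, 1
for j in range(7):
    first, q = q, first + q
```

Let's trace through this code step by step.

Initialize: first = 1
Initialize: q = 1
Entering loop: for j in range(7):
After iteration 1: j = 0, first = 1, q = 2
After iteration 2: j = 1, first = 2, q = 3
After iteration 3: j = 2, first = 3, q = 5
After iteration 4: j = 3, first = 5, q = 8
After iteration 5: j = 4, first = 8, q = 13
After iteration 6: j = 5, first = 13, q = 21
After iteration 7: j = 6, first = 21, q = 34
Loop ends.

Final answer: 21, 34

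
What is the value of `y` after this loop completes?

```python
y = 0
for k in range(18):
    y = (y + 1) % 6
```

Let's trace through this code step by step.

Initialize: y = 0
Entering loop: for k in range(18):
After iteration 1: k = 0, y = 1
After iteration 2: k = 1, y = 2
After iteration 3: k = 2, y = 3
After iteration 4: k = 3, y = 4
After iteration 5: k = 4, y = 5
After iteration 6: k = 5, y = 0
After iteration 7: k = 6, y = 1
After iteration 8: k = 7, y = 2
After iteration 9: k = 8, y = 3
After iteration 10: k = 9, y = 4
After iteration 11: k = 10, y = 5
After iteration 12: k = 11, y = 0
After iteration 13: k = 12, y = 1
After iteration 14: k = 13, y = 2
After iteration 15: k = 14, y = 3
After iteration 16: k = 15, y = 4
After iteration 17: k = 16, y = 5
After iteration 18: k = 17, y = 0
Loop ends.

Final answer: 0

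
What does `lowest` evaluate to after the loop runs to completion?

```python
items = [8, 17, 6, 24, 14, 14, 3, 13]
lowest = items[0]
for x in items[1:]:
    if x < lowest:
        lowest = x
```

Let's trace through this code step by step.

Initialize: items = [8, 17, 6, 24, 14, 14, 3, 13]
Initialize: lowest = 8
Entering loop: for x in items[1:]:
After iteration 1: x = 17, lowest = 8
After iteration 2: x = 6, lowest = 6
After iteration 3: x = 24, lowest = 6
After iteration 4: x = 14, lowest = 6
After iteration 5: x = 14, lowest = 6
After iteration 6: x = 3, lowest = 3
After iteration 7: x = 13, lowest = 3
Loop ends.

Final answer: 3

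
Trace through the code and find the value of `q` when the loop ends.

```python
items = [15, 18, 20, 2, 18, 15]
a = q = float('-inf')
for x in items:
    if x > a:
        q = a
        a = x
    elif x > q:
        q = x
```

Let's trace through this code step by step.

Initialize: items = [15, 18, 20, 2, 18, 15]
Initialize: a = -inf
Initialize: q = -inf
Entering loop: for x in items:
After iteration 1: x = 15, a = 15, q = -inf
After iteration 2: x = 18, a = 18, q = 15
After iteration 3: x = 20, a = 20, q = 18
After iteration 4: x = 2, a = 20, q = 18
After iteration 5: x = 18, a = 20, q = 18
After iteration 6: x = 15, a = 20, q = 18
Loop ends.

Final answer: 18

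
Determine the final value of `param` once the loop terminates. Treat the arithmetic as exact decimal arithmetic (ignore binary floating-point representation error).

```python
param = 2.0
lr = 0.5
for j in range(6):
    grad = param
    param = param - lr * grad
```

Let's trace through this code step by step.

Initialize: param = 2.0
Initialize: lr = 0.5
Entering loop: for j in range(6):
After iteration 1: j = 0, param = 1.0, grad = 2.0
After iteration 2: j = 1, param = 0.5, grad = 1.0
After iteration 3: j = 2, param = 0.25, grad = 0.5
After iteration 4: j = 3, param = 0.125, grad = 0.25
After iteration 5: j = 4, param = 0.0625, grad = 0.125
After iteration 6: j = 5, param = 0.03125, grad = 0.0625
Loop ends.

Final answer: 0.03125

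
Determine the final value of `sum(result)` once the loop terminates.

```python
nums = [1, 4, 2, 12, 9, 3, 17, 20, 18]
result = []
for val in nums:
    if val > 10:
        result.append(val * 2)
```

Let's trace through this code step by step.

Initialize: nums = [1, 4, 2, 12, 9, 3, 17, 20, 18]
Initialize: result = []
Entering loop: for val in nums:
After iteration 1: val = 1, result = []
After iteration 2: val = 4, result = []
After iteration 3: val = 2, result = []
After iteration 4: val = 12, result = [24]
After iteration 5: val = 9, result = [24]
After iteration 6: val = 3, result = [24]
After iteration 7: val = 17, result = [24, 34]
After iteration 8: val = 20, result = [24, 34, 40]
After iteration 9: val = 18, result = [24, 34, 40, 36]
Loop ends.
sum(result) = 134

Final answer: 134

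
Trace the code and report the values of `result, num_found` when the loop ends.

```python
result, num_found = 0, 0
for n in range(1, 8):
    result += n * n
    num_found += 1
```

Let's trace through this code step by step.

Initialize: result = 0
Initialize: num_found = 0
Entering loop: for n in range(1, 8):
After iteration 1: n = 1, result = 1, num_found = 1
After iteration 2: n = 2, result = 5, num_found = 2
After iteration 3: n = 3, result = 14, num_found = 3
After iteration 4: n = 4, result = 30, num_found = 4
After iteration 5: n = 5, result = 55, num_found = 5
After iteration 6: n = 6, result = 91, num_found = 6
After iteration 7: n = 7, result = 140, num_found = 7
Loop ends.

Final answer: 140, 7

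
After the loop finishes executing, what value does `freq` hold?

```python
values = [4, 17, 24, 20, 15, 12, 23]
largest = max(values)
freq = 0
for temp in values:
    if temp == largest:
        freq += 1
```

Let's trace through this code step by step.

Initialize: values = [4, 17, 24, 20, 15, 12, 23]
Initialize: largest = 24
Initialize: freq = 0
Entering loop: for temp in values:
After iteration 1: temp = 4, freq = 0
After iteration 2: temp = 17, freq = 0
After iteration 3: temp = 24, freq = 1
After iteration 4: temp = 20, freq = 1
After iteration 5: temp = 15, freq = 1
After iteration 6: temp = 12, freq = 1
After iteration 7: temp = 23, freq = 1
Loop ends.

Final answer: 1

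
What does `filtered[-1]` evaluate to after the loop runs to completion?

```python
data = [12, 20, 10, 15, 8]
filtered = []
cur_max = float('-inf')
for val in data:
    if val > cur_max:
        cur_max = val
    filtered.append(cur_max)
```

Let's trace through this code step by step.

Initialize: data = [12, 20, 10, 15, 8]
Initialize: filtered = []
Initialize: cur_max = -inf
Entering loop: for val in data:
After iteration 1: val = 12, filtered = [12], cur_max = 12
After iteration 2: val = 20, filtered = [12, 20], cur_max = 20
After iteration 3: val = 10, filtered = [12, 20, 20], cur_max = 20
After iteration 4: val = 15, filtered = [12, 20, 20, 20], cur_max = 20
After iteration 5: val = 8, filtered = [12, 20, 20, 20, 20], cur_max = 20
Loop ends.
filtered[-1] = 20

Final answer: 20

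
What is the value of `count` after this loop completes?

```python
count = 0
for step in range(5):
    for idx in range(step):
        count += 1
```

Let's trace through this code step by step.

Initialize: count = 0
Entering loop: for step in range(5):
After iteration 1: step = 0, count = 0
After iteration 2: step = 1, count = 1, idx = 0
After iteration 3: step = 2, count = 3, idx = 1
After iteration 4: step = 3, count = 6, idx = 2
After iteration 5: step = 4, count = 10, idx = 3
Loop ends.

Final answer: 10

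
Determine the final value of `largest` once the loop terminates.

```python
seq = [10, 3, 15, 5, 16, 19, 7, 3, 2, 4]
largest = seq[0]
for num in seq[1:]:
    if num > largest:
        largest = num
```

Let's trace through this code step by step.

Initialize: seq = [10, 3, 15, 5, 16, 19, 7, 3, 2, 4]
Initialize: largest = 10
Entering loop: for num in seq[1:]:
After iteration 1: num = 3, largest = 10
After iteration 2: num = 15, largest = 15
After iteration 3: num = 5, largest = 15
After iteration 4: num = 16, largest = 16
After iteration 5: num = 19, largest = 19
After iteration 6: num = 7, largest = 19
After iteration 7: num = 3, largest = 19
After iteration 8: num = 2, largest = 19
After iteration 9: num = 4, largest = 19
Loop ends.

Final answer: 19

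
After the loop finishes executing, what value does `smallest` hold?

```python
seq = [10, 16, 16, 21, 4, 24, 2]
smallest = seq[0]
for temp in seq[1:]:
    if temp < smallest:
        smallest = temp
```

Let's trace through this code step by step.

Initialize: seq = [10, 16, 16, 21, 4, 24, 2]
Initialize: smallest = 10
Entering loop: for temp in seq[1:]:
After iteration 1: temp = 16, smallest = 10
After iteration 2: temp = 16, smallest = 10
After iteration 3: temp = 21, smallest = 10
After iteration 4: temp = 4, smallest = 4
After iteration 5: temp = 24, smallest = 4
After iteration 6: temp = 2, smallest = 2
Loop ends.

Final answer: 2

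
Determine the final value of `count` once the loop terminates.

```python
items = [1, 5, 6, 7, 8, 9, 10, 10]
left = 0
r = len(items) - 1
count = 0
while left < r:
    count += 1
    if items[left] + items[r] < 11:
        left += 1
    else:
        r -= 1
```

Let's trace through this code step by step.

Initialize: items = [1, 5, 6, 7, 8, 9, 10, 10]
Initialize: left = 0
Initialize: r = 7
Initialize: count = 0
Entering loop: while left < r:
After iteration 1: left = 0, r = 6, count = 1
After iteration 2: left = 0, r = 5, count = 2
After iteration 3: left = 1, r = 5, count = 3
After iteration 4: left = 1, r = 4, count = 4
After iteration 5: left = 1, r = 3, count = 5
After iteration 6: left = 1, r = 2, count = 6
After iteration 7: left = 1, r = 1, count = 7
Loop ends.

Final answer: 7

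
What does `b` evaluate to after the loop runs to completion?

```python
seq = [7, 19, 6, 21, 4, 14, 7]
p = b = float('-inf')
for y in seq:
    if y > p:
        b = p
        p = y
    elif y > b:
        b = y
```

Let's trace through this code step by step.

Initialize: seq = [7, 19, 6, 21, 4, 14, 7]
Initialize: p = -inf
Initialize: b = -inf
Entering loop: for y in seq:
After iteration 1: y = 7, p = 7, b = -inf
After iteration 2: y = 19, p = 19, b = 7
After iteration 3: y = 6, p = 19, b = 7
After iteration 4: y = 21, p = 21, b = 19
After iteration 5: y = 4, p = 21, b = 19
After iteration 6: y = 14, p = 21, b = 19
After iteration 7: y = 7, p = 21, b = 19
Loop ends.

Final answer: 19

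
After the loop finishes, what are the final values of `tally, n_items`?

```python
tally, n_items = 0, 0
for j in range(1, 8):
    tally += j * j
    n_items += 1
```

Let's trace through this code step by step.

Initialize: tally = 0
Initialize: n_items = 0
Entering loop: for j in range(1, 8):
After iteration 1: j = 1, tally = 1, n_items = 1
After iteration 2: j = 2, tally = 5, n_items = 2
After iteration 3: j = 3, tally = 14, n_items = 3
After iteration 4: j = 4, tally = 30, n_items = 4
After iteration 5: j = 5, tally = 55, n_items = 5
After iteration 6: j = 6, tally = 91, n_items = 6
After iteration 7: j = 7, tally = 140, n_items = 7
Loop ends.

Final answer: 140, 7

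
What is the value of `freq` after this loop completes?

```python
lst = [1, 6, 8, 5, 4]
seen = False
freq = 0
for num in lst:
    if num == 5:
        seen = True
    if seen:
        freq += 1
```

Let's trace through this code step by step.

Initialize: lst = [1, 6, 8, 5, 4]
Initialize: seen = False
Initialize: freq = 0
Entering loop: for num in lst:
After iteration 1: num = 1, seen = False, freq = 0
After iteration 2: num = 6, seen = False, freq = 0
After iteration 3: num = 8, seen = False, freq = 0
After iteration 4: num = 5, seen = True, freq = 1
After iteration 5: num = 4, seen = True, freq = 2
Loop ends.

Final answer: 2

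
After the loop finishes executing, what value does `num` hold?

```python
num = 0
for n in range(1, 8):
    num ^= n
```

Let's trace through this code step by step.

Initialize: num = 0
Entering loop: for n in range(1, 8):
After iteration 1: n = 1, num = 1
After iteration 2: n = 2, num = 3
After iteration 3: n = 3, num = 0
After iteration 4: n = 4, num = 4
After iteration 5: n = 5, num = 1
After iteration 6: n = 6, num = 7
After iteration 7: n = 7, num = 0
Loop ends.

Final answer: 0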